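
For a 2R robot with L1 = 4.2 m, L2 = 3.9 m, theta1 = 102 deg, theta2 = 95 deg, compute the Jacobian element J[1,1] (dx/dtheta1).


J[1,1] = -L1*sin(t1) - L2*sin(t1+t2)
= -4.2*sin(102) - 3.9*sin(197)
= -2.968


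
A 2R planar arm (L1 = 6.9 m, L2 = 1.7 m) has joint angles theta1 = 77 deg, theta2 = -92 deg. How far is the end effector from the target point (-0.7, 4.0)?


End effector via forward kinematics:
x = L1*cos(t1) + L2*cos(t1+t2) = 3.1942
y = L1*sin(t1) + L2*sin(t1+t2) = 6.2832
Distance to target:
d = sqrt((-0.7 - 3.1942)^2 + (4.0 - 6.2832)^2)
= sqrt(15.1651 + 5.2128)
= 4.5142 m


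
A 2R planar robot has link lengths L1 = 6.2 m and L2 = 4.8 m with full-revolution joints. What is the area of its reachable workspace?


r_max = L1 + L2 = 11.0 m
r_min = |L1 - L2| = 1.4 m
Area = pi*(r_max^2 - r_min^2)
= pi*(121.0 - 1.96)
= pi * 119.04
= 373.9752 m^2


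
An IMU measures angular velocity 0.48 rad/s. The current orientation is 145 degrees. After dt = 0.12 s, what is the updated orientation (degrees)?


delta_theta = w * dt = 0.48 * 0.12 = 0.0576 rad
= 3.3002 deg
theta_new = 145 + 3.3002 = 148.3002 deg


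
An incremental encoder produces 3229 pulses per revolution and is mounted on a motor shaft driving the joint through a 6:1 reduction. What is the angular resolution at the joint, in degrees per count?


counts per rev = 3229
effective counts at joint = 3229 * 6 = 19374
resolution = 360 / 19374
= 0.0186 deg/count


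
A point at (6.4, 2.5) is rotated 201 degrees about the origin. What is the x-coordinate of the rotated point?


x' = x*cos(theta) - y*sin(theta)
cos(201 deg) = -0.9336, sin(201 deg) = -0.3584
x' = 6.4 * -0.9336 - 2.5 * -0.3584
= -5.9749 - -0.8959
= -5.079


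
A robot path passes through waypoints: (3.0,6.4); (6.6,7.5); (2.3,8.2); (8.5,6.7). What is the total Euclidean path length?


Segment lengths:
  seg1 = sqrt((3.6)^2 + (1.1)^2) = 3.7643
  seg2 = sqrt((-4.3)^2 + (0.7)^2) = 4.3566
  seg3 = sqrt((6.2)^2 + (-1.5)^2) = 6.3789
Total = 14.4998


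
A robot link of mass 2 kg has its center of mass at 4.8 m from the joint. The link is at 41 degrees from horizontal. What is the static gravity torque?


tau = m*g*L*cos(angle)
= 2 * 9.81 * 4.8 * cos(41 deg)
= 2 * 9.81 * 4.8 * 0.7547
= 71.0755 Nm


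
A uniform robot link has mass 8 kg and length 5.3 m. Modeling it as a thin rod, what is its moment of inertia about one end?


I = (1/3) * m * L^2
= (1/3) * 8 * 5.3^2
= 0.333333 * 8 * 28.09
= 74.9067 kg*m^2


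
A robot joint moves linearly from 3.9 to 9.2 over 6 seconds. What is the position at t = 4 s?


s = t/T = 4/6 = 0.6667
p(t) = p0 + (pf-p0)*s
= 3.9 + (9.2 - 3.9) * 0.6667
= 7.4333


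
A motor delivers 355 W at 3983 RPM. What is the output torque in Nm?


omega = 3983 * 2*pi/60 = 417.0988 rad/s
tau = P / omega = 355 / 417.0988
= 0.8511 Nm


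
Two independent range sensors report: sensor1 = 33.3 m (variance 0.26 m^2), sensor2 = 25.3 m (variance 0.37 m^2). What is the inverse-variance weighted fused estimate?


w1 = (1/var1) / (1/var1 + 1/var2)
   = 3.8462 / (3.8462 + 2.7027) = 0.5873
w2 = 1 - w1 = 0.4127
fused = w1*s1 + w2*s2 = 19.5571 + 10.4413
= 29.9984 m


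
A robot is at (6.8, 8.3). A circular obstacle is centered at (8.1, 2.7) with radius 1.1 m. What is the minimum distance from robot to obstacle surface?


center_dist = sqrt((6.8-8.1)^2 + (8.3-2.7)^2)
= sqrt(1.69 + 31.36)
= 5.7489
min_dist = center_dist - radius = 5.7489 - 1.1 = 4.6489 m


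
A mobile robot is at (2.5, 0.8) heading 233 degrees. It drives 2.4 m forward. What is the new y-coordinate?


y_new = y0 + d*sin(theta)
= 0.8 + 2.4*sin(233)
= 0.8 + -1.9167
= -1.1167


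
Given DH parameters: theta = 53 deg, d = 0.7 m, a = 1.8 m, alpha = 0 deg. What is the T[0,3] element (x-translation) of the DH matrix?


T[0,3] = a * cos(theta)
= 1.8 * cos(53 deg)
= 1.8 * 0.6018
= 1.0833


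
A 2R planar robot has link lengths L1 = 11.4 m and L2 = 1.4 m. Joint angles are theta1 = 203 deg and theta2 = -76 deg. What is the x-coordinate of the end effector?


Convert angles to radians: theta1 = 3.543, theta2 = -1.3265
x = L1*cos(theta1) + L2*cos(theta1+theta2)
x = -10.4938 + -0.8425
x = -11.3363


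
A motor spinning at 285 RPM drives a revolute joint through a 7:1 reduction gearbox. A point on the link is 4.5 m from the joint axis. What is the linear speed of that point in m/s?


omega_motor = 285 * 2*pi/60 = 29.8451 rad/s
omega_joint = omega_motor / 7 = 4.2636 rad/s
v = omega_joint * r = 4.2636 * 4.5
= 19.1862 m/s


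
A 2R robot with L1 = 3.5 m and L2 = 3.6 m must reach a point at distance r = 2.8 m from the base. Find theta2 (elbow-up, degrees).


cos(theta2) = (r^2 - L1^2 - L2^2) / (2*L1*L2)
cos(theta2) = (7.84 - 12.25 - 12.96) / 25.2
cos(theta2) = -0.689286
theta2 = 133.5736 degrees


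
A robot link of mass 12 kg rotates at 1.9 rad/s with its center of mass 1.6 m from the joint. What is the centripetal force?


F = m * omega^2 * r
= 12 * 1.9^2 * 1.6
= 12 * 3.61 * 1.6
= 69.312 N


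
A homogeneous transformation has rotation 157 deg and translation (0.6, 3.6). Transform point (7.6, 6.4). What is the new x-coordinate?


x' = cos(theta)*px - sin(theta)*py + tx
= -0.9205*7.6 - 0.3907*6.4 + 0.6
= -8.8965


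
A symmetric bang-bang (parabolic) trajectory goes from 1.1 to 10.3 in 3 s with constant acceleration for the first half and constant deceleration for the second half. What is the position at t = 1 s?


Symmetric rest-to-rest: each phase covers (pf-p0)/2 in time T/2. 0.5*a*(T/2)^2 = (pf-p0)/2 => a = 4*(pf-p0)/T^2
a = 4*(10.3-1.1)/3^2 = 4.0889
t = 1 is in the acceleration phase (t <= T/2).
p = p0 + 0.5*a*t^2 = 1.1 + 0.5*4.0889*1^2
= 3.1444


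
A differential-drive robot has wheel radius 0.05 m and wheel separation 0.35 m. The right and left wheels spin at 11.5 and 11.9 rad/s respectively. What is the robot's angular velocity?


vR = r*wR = 0.05*11.5 = 0.575 m/s
vL = r*wL = 0.05*11.9 = 0.595 m/s
v = (vR+vL)/2 = 0.585 m/s
omega = (vR-vL)/L = -0.0571 rad/s
angular velocity = -0.0571 rad/s


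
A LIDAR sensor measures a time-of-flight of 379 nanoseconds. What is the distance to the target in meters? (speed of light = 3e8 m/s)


tof = 379 ns = 3.79e-07 s
dist = c * tof / 2
= 3e8 * 3.79e-07 / 2
= 56.85 m


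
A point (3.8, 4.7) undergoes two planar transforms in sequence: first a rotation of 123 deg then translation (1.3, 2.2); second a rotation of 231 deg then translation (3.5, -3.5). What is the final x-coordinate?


After transform 1:
x1 = cos(123)*3.8 - sin(123)*4.7 + 1.3 = -4.7114
y1 = sin(123)*3.8 + cos(123)*4.7 + 2.2 = 2.8271
After transform 2:
x2 = cos(231)*-4.7114 - sin(231)*2.8271 + 3.5
= 8.6621


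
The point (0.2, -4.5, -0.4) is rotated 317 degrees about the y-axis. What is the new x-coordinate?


Rotation about y-axis: x' = x*cos(theta) + z*sin(theta)
= 0.2 * 0.7314 + -0.4 * -0.682
= 0.4191


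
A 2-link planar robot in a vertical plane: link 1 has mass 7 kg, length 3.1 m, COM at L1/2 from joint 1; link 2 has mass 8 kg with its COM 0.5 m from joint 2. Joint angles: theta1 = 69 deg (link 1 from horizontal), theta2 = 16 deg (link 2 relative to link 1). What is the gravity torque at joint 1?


Horizontal distance from joint 1 to link-1 COM:
  x_c1 = (L1/2)*cos(t1) = 1.55 * 0.3584 = 0.5555 m
Horizontal distance from joint 1 to link-2 COM:
  x_c2 = L1*cos(t1) + Lc2*cos(t1+t2)
       = 3.1*0.3584 + 0.5*0.0872 = 1.1545 m
tau1 = m1*g*x_c1 + m2*g*x_c2
     = 7*9.81*0.5555 + 8*9.81*1.1545
     = 38.1441 + 90.6066
     = 128.7508 Nm


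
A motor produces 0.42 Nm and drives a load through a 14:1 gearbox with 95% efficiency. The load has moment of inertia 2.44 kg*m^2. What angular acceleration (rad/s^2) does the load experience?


tau_out = tau_motor * N * eta
= 0.42 * 14 * 0.95 = 5.586 Nm
alpha = tau_out / I = 5.586 / 2.44
= 2.2893 rad/s^2


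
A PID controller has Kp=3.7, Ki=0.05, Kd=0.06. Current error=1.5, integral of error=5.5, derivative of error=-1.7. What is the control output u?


u = Kp*e + Ki*int(e) + Kd*de/dt
= 3.7*1.5 + 0.05*5.5 + 0.06*(-1.7)
= 5.55 + 0.275 + -0.102
= 5.723


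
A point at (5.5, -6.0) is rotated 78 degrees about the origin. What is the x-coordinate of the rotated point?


x' = x*cos(theta) - y*sin(theta)
cos(78 deg) = 0.2079, sin(78 deg) = 0.9781
x' = 5.5 * 0.2079 - -6.0 * 0.9781
= 1.1435 - -5.8689
= 7.0124


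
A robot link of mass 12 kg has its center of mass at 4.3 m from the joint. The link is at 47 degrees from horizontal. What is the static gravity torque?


tau = m*g*L*cos(angle)
= 12 * 9.81 * 4.3 * cos(47 deg)
= 12 * 9.81 * 4.3 * 0.682
= 345.2248 Nm


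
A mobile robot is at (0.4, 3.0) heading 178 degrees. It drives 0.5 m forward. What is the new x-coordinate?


x_new = x0 + d*cos(theta)
= 0.4 + 0.5*cos(178)
= 0.4 + -0.4997
= -0.0997


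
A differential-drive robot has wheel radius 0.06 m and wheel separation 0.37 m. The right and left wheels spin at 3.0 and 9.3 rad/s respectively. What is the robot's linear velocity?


vR = r*wR = 0.06*3.0 = 0.18 m/s
vL = r*wL = 0.06*9.3 = 0.558 m/s
v = (vR+vL)/2 = 0.369 m/s
omega = (vR-vL)/L = -1.0216 rad/s
linear velocity = 0.369 m/s


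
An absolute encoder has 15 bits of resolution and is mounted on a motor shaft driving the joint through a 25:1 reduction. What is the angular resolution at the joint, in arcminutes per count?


counts = 2^15 = 32768
effective counts at joint = 32768 * 25 = 819200
resolution = 360*60 / 819200
= 0.0264 arcmin/count


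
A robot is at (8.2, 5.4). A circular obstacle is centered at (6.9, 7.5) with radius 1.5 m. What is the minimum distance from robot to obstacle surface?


center_dist = sqrt((8.2-6.9)^2 + (5.4-7.5)^2)
= sqrt(1.69 + 4.41)
= 2.4698
min_dist = center_dist - radius = 2.4698 - 1.5 = 0.9698 m


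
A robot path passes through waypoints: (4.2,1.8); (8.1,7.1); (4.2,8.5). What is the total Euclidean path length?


Segment lengths:
  seg1 = sqrt((3.9)^2 + (5.3)^2) = 6.5803
  seg2 = sqrt((-3.9)^2 + (1.4)^2) = 4.1437
Total = 10.7239


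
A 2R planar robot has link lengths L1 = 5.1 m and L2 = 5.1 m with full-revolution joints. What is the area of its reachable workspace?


r_max = L1 + L2 = 10.2 m
r_min = |L1 - L2| = 0.0 m
Area = pi*(r_max^2 - r_min^2)
= pi*(104.04 - 0.0)
= pi * 104.04
= 326.8513 m^2


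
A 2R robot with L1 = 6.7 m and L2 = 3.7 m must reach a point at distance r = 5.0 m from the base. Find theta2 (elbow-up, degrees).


cos(theta2) = (r^2 - L1^2 - L2^2) / (2*L1*L2)
cos(theta2) = (25.0 - 44.89 - 13.69) / 49.58
cos(theta2) = -0.677289
theta2 = 132.6322 degrees


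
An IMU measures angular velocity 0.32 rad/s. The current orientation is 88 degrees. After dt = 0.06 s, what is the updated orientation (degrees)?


delta_theta = w * dt = 0.32 * 0.06 = 0.0192 rad
= 1.1001 deg
theta_new = 88 + 1.1001 = 89.1001 deg


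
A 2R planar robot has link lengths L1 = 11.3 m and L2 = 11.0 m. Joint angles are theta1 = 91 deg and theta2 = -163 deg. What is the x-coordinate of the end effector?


Convert angles to radians: theta1 = 1.5882, theta2 = -2.8449
x = L1*cos(theta1) + L2*cos(theta1+theta2)
x = -0.1972 + 3.3992
x = 3.202


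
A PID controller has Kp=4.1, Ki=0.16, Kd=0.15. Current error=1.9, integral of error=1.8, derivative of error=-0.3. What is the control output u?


u = Kp*e + Ki*int(e) + Kd*de/dt
= 4.1*1.9 + 0.16*1.8 + 0.15*(-0.3)
= 7.79 + 0.288 + -0.045
= 8.033


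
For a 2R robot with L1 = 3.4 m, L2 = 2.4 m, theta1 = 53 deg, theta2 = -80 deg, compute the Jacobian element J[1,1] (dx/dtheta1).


J[1,1] = -L1*sin(t1) - L2*sin(t1+t2)
= -3.4*sin(53) - 2.4*sin(-27)
= -1.6258


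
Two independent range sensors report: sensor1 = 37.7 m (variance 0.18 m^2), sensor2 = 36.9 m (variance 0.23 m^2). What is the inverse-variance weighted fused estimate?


w1 = (1/var1) / (1/var1 + 1/var2)
   = 5.5556 / (5.5556 + 4.3478) = 0.561
w2 = 1 - w1 = 0.439
fused = w1*s1 + w2*s2 = 21.1488 + 16.2
= 37.3488 m


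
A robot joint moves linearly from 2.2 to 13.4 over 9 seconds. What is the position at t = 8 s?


s = t/T = 8/9 = 0.8889
p(t) = p0 + (pf-p0)*s
= 2.2 + (13.4 - 2.2) * 0.8889
= 12.1556


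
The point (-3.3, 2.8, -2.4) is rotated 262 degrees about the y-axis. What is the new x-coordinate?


Rotation about y-axis: x' = x*cos(theta) + z*sin(theta)
= -3.3 * -0.1392 + -2.4 * -0.9903
= 2.8359


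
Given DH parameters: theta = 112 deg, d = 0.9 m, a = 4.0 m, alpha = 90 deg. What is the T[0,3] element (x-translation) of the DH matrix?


T[0,3] = a * cos(theta)
= 4.0 * cos(112 deg)
= 4.0 * -0.3746
= -1.4984


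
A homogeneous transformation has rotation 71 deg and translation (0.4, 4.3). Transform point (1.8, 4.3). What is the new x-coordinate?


x' = cos(theta)*px - sin(theta)*py + tx
= 0.3256*1.8 - 0.9455*4.3 + 0.4
= -3.0797


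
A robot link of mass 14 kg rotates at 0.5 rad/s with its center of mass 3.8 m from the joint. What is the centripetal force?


F = m * omega^2 * r
= 14 * 0.5^2 * 3.8
= 14 * 0.25 * 3.8
= 13.3 N


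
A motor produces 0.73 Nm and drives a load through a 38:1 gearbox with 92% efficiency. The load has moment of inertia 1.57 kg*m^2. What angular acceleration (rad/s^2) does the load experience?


tau_out = tau_motor * N * eta
= 0.73 * 38 * 0.92 = 25.5208 Nm
alpha = tau_out / I = 25.5208 / 1.57
= 16.2553 rad/s^2


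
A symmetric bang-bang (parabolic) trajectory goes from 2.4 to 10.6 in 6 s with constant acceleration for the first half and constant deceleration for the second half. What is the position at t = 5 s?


Symmetric rest-to-rest: each phase covers (pf-p0)/2 in time T/2. 0.5*a*(T/2)^2 = (pf-p0)/2 => a = 4*(pf-p0)/T^2
a = 4*(10.6-2.4)/6^2 = 0.9111
t = 5 is in the deceleration phase (t > T/2).
p = pf - 0.5*a*(T-t)^2 = 10.6 - 0.5*0.9111*1^2
= 10.1444


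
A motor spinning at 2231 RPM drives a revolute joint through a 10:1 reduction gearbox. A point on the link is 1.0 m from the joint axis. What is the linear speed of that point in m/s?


omega_motor = 2231 * 2*pi/60 = 233.6298 rad/s
omega_joint = omega_motor / 10 = 23.363 rad/s
v = omega_joint * r = 23.363 * 1.0
= 23.363 m/s


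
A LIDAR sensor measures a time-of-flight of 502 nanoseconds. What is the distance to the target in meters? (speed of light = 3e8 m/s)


tof = 502 ns = 5.02e-07 s
dist = c * tof / 2
= 3e8 * 5.02e-07 / 2
= 75.3 m


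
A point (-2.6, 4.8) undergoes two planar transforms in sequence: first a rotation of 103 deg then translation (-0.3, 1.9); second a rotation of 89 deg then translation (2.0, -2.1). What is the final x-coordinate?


After transform 1:
x1 = cos(103)*-2.6 - sin(103)*4.8 + -0.3 = -4.3921
y1 = sin(103)*-2.6 + cos(103)*4.8 + 1.9 = -1.7131
After transform 2:
x2 = cos(89)*-4.3921 - sin(89)*-1.7131 + 2.0
= 3.6362


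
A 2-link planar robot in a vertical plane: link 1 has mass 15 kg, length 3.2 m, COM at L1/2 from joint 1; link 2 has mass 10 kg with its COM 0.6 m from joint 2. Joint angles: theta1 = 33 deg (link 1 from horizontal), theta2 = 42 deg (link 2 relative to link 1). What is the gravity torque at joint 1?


Horizontal distance from joint 1 to link-1 COM:
  x_c1 = (L1/2)*cos(t1) = 1.6 * 0.8387 = 1.3419 m
Horizontal distance from joint 1 to link-2 COM:
  x_c2 = L1*cos(t1) + Lc2*cos(t1+t2)
       = 3.2*0.8387 + 0.6*0.2588 = 2.839 m
tau1 = m1*g*x_c1 + m2*g*x_c2
     = 15*9.81*1.3419 + 10*9.81*2.839
     = 197.4566 + 278.5096
     = 475.9662 Nm


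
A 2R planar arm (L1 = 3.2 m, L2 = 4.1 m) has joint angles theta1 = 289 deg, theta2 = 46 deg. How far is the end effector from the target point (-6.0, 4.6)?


End effector via forward kinematics:
x = L1*cos(t1) + L2*cos(t1+t2) = 4.7577
y = L1*sin(t1) + L2*sin(t1+t2) = -4.7584
Distance to target:
d = sqrt((-6.0 - 4.7577)^2 + (4.6 - -4.7584)^2)
= sqrt(115.7277 + 87.5795)
= 14.2586 m


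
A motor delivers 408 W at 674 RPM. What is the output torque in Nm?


omega = 674 * 2*pi/60 = 70.5811 rad/s
tau = P / omega = 408 / 70.5811
= 5.7806 Nm


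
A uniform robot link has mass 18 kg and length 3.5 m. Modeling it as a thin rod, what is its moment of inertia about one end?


I = (1/3) * m * L^2
= (1/3) * 18 * 3.5^2
= 0.333333 * 18 * 12.25
= 73.5 kg*m^2


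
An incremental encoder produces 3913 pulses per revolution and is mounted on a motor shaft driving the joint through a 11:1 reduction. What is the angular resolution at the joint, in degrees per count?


counts per rev = 3913
effective counts at joint = 3913 * 11 = 43043
resolution = 360 / 43043
= 0.0084 deg/count


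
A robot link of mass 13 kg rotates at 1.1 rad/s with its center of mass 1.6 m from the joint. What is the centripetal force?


F = m * omega^2 * r
= 13 * 1.1^2 * 1.6
= 13 * 1.21 * 1.6
= 25.168 N


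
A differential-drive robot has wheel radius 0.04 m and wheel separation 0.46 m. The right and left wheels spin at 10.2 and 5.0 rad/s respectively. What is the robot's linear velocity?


vR = r*wR = 0.04*10.2 = 0.408 m/s
vL = r*wL = 0.04*5.0 = 0.2 m/s
v = (vR+vL)/2 = 0.304 m/s
omega = (vR-vL)/L = 0.4522 rad/s
linear velocity = 0.304 m/s


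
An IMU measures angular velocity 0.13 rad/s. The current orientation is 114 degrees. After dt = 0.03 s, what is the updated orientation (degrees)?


delta_theta = w * dt = 0.13 * 0.03 = 0.0039 rad
= 0.2235 deg
theta_new = 114 + 0.2235 = 114.2235 deg


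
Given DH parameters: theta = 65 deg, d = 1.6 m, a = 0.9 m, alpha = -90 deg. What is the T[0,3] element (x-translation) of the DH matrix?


T[0,3] = a * cos(theta)
= 0.9 * cos(65 deg)
= 0.9 * 0.4226
= 0.3804


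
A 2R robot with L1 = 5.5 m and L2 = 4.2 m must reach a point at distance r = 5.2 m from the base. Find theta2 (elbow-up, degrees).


cos(theta2) = (r^2 - L1^2 - L2^2) / (2*L1*L2)
cos(theta2) = (27.04 - 30.25 - 17.64) / 46.2
cos(theta2) = -0.451299
theta2 = 116.827 degrees


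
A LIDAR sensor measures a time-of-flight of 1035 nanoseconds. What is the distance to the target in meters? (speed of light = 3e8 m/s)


tof = 1035 ns = 1.035e-06 s
dist = c * tof / 2
= 3e8 * 1.035e-06 / 2
= 155.25 m


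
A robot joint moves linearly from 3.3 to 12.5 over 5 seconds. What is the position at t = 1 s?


s = t/T = 1/5 = 0.2
p(t) = p0 + (pf-p0)*s
= 3.3 + (12.5 - 3.3) * 0.2
= 5.14


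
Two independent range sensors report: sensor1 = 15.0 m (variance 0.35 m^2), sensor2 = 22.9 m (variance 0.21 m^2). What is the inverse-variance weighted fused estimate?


w1 = (1/var1) / (1/var1 + 1/var2)
   = 2.8571 / (2.8571 + 4.7619) = 0.375
w2 = 1 - w1 = 0.625
fused = w1*s1 + w2*s2 = 5.625 + 14.3125
= 19.9375 m


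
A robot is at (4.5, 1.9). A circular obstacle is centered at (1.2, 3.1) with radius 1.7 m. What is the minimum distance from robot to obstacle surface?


center_dist = sqrt((4.5-1.2)^2 + (1.9-3.1)^2)
= sqrt(10.89 + 1.44)
= 3.5114
min_dist = center_dist - radius = 3.5114 - 1.7 = 1.8114 m


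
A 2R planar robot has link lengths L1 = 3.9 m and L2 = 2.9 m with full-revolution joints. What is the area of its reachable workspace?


r_max = L1 + L2 = 6.8 m
r_min = |L1 - L2| = 1.0 m
Area = pi*(r_max^2 - r_min^2)
= pi*(46.24 - 1.0)
= pi * 45.24
= 142.1257 m^2


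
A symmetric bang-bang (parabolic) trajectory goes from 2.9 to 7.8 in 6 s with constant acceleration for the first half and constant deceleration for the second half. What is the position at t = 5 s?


Symmetric rest-to-rest: each phase covers (pf-p0)/2 in time T/2. 0.5*a*(T/2)^2 = (pf-p0)/2 => a = 4*(pf-p0)/T^2
a = 4*(7.8-2.9)/6^2 = 0.5444
t = 5 is in the deceleration phase (t > T/2).
p = pf - 0.5*a*(T-t)^2 = 7.8 - 0.5*0.5444*1^2
= 7.5278


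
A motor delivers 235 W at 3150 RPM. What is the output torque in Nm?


omega = 3150 * 2*pi/60 = 329.8672 rad/s
tau = P / omega = 235 / 329.8672
= 0.7124 Nm


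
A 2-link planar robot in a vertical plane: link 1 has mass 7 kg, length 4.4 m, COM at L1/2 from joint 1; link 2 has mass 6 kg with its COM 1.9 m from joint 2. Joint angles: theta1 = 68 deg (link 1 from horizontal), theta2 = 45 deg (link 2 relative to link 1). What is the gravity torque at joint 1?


Horizontal distance from joint 1 to link-1 COM:
  x_c1 = (L1/2)*cos(t1) = 2.2 * 0.3746 = 0.8241 m
Horizontal distance from joint 1 to link-2 COM:
  x_c2 = L1*cos(t1) + Lc2*cos(t1+t2)
       = 4.4*0.3746 + 1.9*-0.3907 = 0.9059 m
tau1 = m1*g*x_c1 + m2*g*x_c2
     = 7*9.81*0.8241 + 6*9.81*0.9059
     = 56.5933 + 53.3201
     = 109.9134 Nm


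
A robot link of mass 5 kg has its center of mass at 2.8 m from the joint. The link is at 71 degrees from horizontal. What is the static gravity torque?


tau = m*g*L*cos(angle)
= 5 * 9.81 * 2.8 * cos(71 deg)
= 5 * 9.81 * 2.8 * 0.3256
= 44.7135 Nm


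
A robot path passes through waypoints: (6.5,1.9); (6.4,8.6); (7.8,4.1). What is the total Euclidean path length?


Segment lengths:
  seg1 = sqrt((-0.1)^2 + (6.7)^2) = 6.7007
  seg2 = sqrt((1.4)^2 + (-4.5)^2) = 4.7127
Total = 11.4135


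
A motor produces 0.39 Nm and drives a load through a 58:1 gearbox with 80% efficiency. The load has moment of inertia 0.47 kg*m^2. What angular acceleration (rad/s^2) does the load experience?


tau_out = tau_motor * N * eta
= 0.39 * 58 * 0.8 = 18.096 Nm
alpha = tau_out / I = 18.096 / 0.47
= 38.5021 rad/s^2


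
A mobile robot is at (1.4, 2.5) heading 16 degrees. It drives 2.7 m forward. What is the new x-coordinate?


x_new = x0 + d*cos(theta)
= 1.4 + 2.7*cos(16)
= 1.4 + 2.5954
= 3.9954


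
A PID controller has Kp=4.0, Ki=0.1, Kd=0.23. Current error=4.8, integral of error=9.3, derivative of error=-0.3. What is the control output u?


u = Kp*e + Ki*int(e) + Kd*de/dt
= 4.0*4.8 + 0.1*9.3 + 0.23*(-0.3)
= 19.2 + 0.93 + -0.069
= 20.061


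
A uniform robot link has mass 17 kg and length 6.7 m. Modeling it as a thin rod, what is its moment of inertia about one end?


I = (1/3) * m * L^2
= (1/3) * 17 * 6.7^2
= 0.333333 * 17 * 44.89
= 254.3767 kg*m^2


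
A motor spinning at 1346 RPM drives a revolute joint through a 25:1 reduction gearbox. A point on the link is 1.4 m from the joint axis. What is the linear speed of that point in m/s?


omega_motor = 1346 * 2*pi/60 = 140.9528 rad/s
omega_joint = omega_motor / 25 = 5.6381 rad/s
v = omega_joint * r = 5.6381 * 1.4
= 7.8934 m/s


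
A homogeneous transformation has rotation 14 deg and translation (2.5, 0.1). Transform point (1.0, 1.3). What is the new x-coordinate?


x' = cos(theta)*px - sin(theta)*py + tx
= 0.9703*1.0 - 0.2419*1.3 + 2.5
= 3.1558


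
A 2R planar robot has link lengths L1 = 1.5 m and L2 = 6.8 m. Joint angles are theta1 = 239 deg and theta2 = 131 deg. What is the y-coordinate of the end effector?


Convert angles to radians: theta1 = 4.1713, theta2 = 2.2864
y = L1*sin(theta1) + L2*sin(theta1+theta2)
y = -1.2858 + 1.1808
y = -0.1049


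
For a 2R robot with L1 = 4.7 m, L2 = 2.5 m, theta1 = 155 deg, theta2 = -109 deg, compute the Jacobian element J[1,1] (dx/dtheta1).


J[1,1] = -L1*sin(t1) - L2*sin(t1+t2)
= -4.7*sin(155) - 2.5*sin(46)
= -3.7847


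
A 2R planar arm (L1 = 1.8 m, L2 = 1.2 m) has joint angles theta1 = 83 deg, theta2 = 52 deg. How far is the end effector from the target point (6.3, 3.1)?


End effector via forward kinematics:
x = L1*cos(t1) + L2*cos(t1+t2) = -0.6292
y = L1*sin(t1) + L2*sin(t1+t2) = 2.6351
Distance to target:
d = sqrt((6.3 - -0.6292)^2 + (3.1 - 2.6351)^2)
= sqrt(48.0133 + 0.2161)
= 6.9447 m


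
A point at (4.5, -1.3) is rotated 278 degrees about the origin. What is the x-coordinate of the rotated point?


x' = x*cos(theta) - y*sin(theta)
cos(278 deg) = 0.1392, sin(278 deg) = -0.9903
x' = 4.5 * 0.1392 - -1.3 * -0.9903
= 0.6263 - 1.2873
= -0.6611


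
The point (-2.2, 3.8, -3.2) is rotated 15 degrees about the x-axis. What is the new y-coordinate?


Rotation about x-axis: y' = y*cos(theta) - z*sin(theta)
= 3.8 * 0.9659 - -3.2 * 0.2588
= 4.4987


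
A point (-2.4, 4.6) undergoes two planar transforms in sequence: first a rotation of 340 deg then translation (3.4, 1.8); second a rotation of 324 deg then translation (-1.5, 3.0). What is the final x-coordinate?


After transform 1:
x1 = cos(340)*-2.4 - sin(340)*4.6 + 3.4 = 2.718
y1 = sin(340)*-2.4 + cos(340)*4.6 + 1.8 = 6.9434
After transform 2:
x2 = cos(324)*2.718 - sin(324)*6.9434 + -1.5
= 4.7802


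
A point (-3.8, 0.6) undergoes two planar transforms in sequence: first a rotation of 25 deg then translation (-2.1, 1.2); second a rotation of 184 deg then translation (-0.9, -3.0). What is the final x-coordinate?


After transform 1:
x1 = cos(25)*-3.8 - sin(25)*0.6 + -2.1 = -5.7975
y1 = sin(25)*-3.8 + cos(25)*0.6 + 1.2 = 0.1378
After transform 2:
x2 = cos(184)*-5.7975 - sin(184)*0.1378 + -0.9
= 4.893


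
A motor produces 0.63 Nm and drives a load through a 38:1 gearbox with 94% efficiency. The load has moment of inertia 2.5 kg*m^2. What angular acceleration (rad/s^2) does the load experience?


tau_out = tau_motor * N * eta
= 0.63 * 38 * 0.94 = 22.5036 Nm
alpha = tau_out / I = 22.5036 / 2.5
= 9.0014 rad/s^2


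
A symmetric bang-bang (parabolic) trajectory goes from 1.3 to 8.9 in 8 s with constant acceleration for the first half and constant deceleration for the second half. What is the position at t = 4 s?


Symmetric rest-to-rest: each phase covers (pf-p0)/2 in time T/2. 0.5*a*(T/2)^2 = (pf-p0)/2 => a = 4*(pf-p0)/T^2
a = 4*(8.9-1.3)/8^2 = 0.475
t = 4 is in the acceleration phase (t <= T/2).
p = p0 + 0.5*a*t^2 = 1.3 + 0.5*0.475*4^2
= 5.1


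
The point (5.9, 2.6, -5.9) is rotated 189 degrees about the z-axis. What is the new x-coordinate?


Rotation about z-axis: x' = x*cos(theta) - y*sin(theta)
= 5.9 * -0.9877 - 2.6 * -0.1564
= -5.4206


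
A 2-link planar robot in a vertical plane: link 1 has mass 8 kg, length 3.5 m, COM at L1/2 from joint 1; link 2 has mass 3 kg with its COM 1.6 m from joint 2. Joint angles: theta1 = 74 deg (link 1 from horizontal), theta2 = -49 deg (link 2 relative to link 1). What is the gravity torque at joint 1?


Horizontal distance from joint 1 to link-1 COM:
  x_c1 = (L1/2)*cos(t1) = 1.75 * 0.2756 = 0.4824 m
Horizontal distance from joint 1 to link-2 COM:
  x_c2 = L1*cos(t1) + Lc2*cos(t1+t2)
       = 3.5*0.2756 + 1.6*0.9063 = 2.4148 m
tau1 = m1*g*x_c1 + m2*g*x_c2
     = 8*9.81*0.4824 + 3*9.81*2.4148
     = 37.856 + 71.0682
     = 108.9243 Nm


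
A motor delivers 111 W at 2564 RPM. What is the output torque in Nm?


omega = 2564 * 2*pi/60 = 268.5015 rad/s
tau = P / omega = 111 / 268.5015
= 0.4134 Nm


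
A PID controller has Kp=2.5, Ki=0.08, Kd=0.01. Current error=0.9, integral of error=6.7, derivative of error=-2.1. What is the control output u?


u = Kp*e + Ki*int(e) + Kd*de/dt
= 2.5*0.9 + 0.08*6.7 + 0.01*(-2.1)
= 2.25 + 0.536 + -0.021
= 2.765


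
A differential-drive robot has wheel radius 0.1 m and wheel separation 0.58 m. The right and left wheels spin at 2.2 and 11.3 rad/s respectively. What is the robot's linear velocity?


vR = r*wR = 0.1*2.2 = 0.22 m/s
vL = r*wL = 0.1*11.3 = 1.13 m/s
v = (vR+vL)/2 = 0.675 m/s
omega = (vR-vL)/L = -1.569 rad/s
linear velocity = 0.675 m/s


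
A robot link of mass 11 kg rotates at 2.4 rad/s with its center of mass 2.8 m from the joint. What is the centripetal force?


F = m * omega^2 * r
= 11 * 2.4^2 * 2.8
= 11 * 5.76 * 2.8
= 177.408 N


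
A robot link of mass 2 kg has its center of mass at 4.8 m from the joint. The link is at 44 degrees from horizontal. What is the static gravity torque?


tau = m*g*L*cos(angle)
= 2 * 9.81 * 4.8 * cos(44 deg)
= 2 * 9.81 * 4.8 * 0.7193
= 67.7445 Nm


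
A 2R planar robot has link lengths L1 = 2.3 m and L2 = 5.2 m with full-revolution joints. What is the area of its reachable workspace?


r_max = L1 + L2 = 7.5 m
r_min = |L1 - L2| = 2.9 m
Area = pi*(r_max^2 - r_min^2)
= pi*(56.25 - 8.41)
= pi * 47.84
= 150.2938 m^2


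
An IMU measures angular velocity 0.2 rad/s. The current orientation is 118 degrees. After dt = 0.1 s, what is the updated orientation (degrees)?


delta_theta = w * dt = 0.2 * 0.1 = 0.02 rad
= 1.1459 deg
theta_new = 118 + 1.1459 = 119.1459 deg


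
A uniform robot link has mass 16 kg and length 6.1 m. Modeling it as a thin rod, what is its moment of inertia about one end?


I = (1/3) * m * L^2
= (1/3) * 16 * 6.1^2
= 0.333333 * 16 * 37.21
= 198.4533 kg*m^2


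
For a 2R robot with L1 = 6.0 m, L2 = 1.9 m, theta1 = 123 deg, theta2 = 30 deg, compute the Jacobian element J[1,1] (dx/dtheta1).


J[1,1] = -L1*sin(t1) - L2*sin(t1+t2)
= -6.0*sin(123) - 1.9*sin(153)
= -5.8946


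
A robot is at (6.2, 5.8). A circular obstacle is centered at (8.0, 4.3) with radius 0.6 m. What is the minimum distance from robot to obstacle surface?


center_dist = sqrt((6.2-8.0)^2 + (5.8-4.3)^2)
= sqrt(3.24 + 2.25)
= 2.3431
min_dist = center_dist - radius = 2.3431 - 0.6 = 1.7431 m


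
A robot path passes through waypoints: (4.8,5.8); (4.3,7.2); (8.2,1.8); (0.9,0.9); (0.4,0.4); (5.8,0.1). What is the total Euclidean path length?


Segment lengths:
  seg1 = sqrt((-0.5)^2 + (1.4)^2) = 1.4866
  seg2 = sqrt((3.9)^2 + (-5.4)^2) = 6.6611
  seg3 = sqrt((-7.3)^2 + (-0.9)^2) = 7.3553
  seg4 = sqrt((-0.5)^2 + (-0.5)^2) = 0.7071
  seg5 = sqrt((5.4)^2 + (-0.3)^2) = 5.4083
Total = 21.6184


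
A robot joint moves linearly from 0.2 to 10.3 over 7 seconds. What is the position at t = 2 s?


s = t/T = 2/7 = 0.2857
p(t) = p0 + (pf-p0)*s
= 0.2 + (10.3 - 0.2) * 0.2857
= 3.0857


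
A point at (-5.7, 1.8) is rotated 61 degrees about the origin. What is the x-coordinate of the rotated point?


x' = x*cos(theta) - y*sin(theta)
cos(61 deg) = 0.4848, sin(61 deg) = 0.8746
x' = -5.7 * 0.4848 - 1.8 * 0.8746
= -2.7634 - 1.5743
= -4.3377


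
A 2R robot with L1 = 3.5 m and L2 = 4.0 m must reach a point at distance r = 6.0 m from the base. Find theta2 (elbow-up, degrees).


cos(theta2) = (r^2 - L1^2 - L2^2) / (2*L1*L2)
cos(theta2) = (36.0 - 12.25 - 16.0) / 28.0
cos(theta2) = 0.276786
theta2 = 73.9315 degrees


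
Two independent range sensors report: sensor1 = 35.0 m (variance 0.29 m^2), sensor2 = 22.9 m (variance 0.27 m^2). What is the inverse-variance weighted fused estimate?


w1 = (1/var1) / (1/var1 + 1/var2)
   = 3.4483 / (3.4483 + 3.7037) = 0.4821
w2 = 1 - w1 = 0.5179
fused = w1*s1 + w2*s2 = 16.875 + 11.8589
= 28.7339 m


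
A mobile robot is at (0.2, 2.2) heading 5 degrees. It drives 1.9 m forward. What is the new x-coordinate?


x_new = x0 + d*cos(theta)
= 0.2 + 1.9*cos(5)
= 0.2 + 1.8928
= 2.0928


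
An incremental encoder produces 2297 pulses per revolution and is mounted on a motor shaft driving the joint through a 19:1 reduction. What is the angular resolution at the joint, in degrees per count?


counts per rev = 2297
effective counts at joint = 2297 * 19 = 43643
resolution = 360 / 43643
= 0.0082 deg/count


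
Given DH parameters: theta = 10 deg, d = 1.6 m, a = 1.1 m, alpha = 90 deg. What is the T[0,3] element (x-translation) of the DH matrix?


T[0,3] = a * cos(theta)
= 1.1 * cos(10 deg)
= 1.1 * 0.9848
= 1.0833


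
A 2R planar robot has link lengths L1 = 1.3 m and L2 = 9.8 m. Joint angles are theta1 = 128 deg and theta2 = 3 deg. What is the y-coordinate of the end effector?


Convert angles to radians: theta1 = 2.234, theta2 = 0.0524
y = L1*sin(theta1) + L2*sin(theta1+theta2)
y = 1.0244 + 7.3962
y = 8.4206


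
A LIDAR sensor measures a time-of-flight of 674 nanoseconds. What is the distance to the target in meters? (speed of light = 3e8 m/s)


tof = 674 ns = 6.74e-07 s
dist = c * tof / 2
= 3e8 * 6.74e-07 / 2
= 101.1 m


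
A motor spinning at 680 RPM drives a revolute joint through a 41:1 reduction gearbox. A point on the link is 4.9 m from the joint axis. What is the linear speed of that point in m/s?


omega_motor = 680 * 2*pi/60 = 71.2094 rad/s
omega_joint = omega_motor / 41 = 1.7368 rad/s
v = omega_joint * r = 1.7368 * 4.9
= 8.5104 m/s


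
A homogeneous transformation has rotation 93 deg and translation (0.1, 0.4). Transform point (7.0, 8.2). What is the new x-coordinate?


x' = cos(theta)*px - sin(theta)*py + tx
= -0.0523*7.0 - 0.9986*8.2 + 0.1
= -8.4551


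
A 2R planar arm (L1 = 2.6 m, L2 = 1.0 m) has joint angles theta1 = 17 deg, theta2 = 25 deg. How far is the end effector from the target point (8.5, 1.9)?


End effector via forward kinematics:
x = L1*cos(t1) + L2*cos(t1+t2) = 3.2295
y = L1*sin(t1) + L2*sin(t1+t2) = 1.4293
Distance to target:
d = sqrt((8.5 - 3.2295)^2 + (1.9 - 1.4293)^2)
= sqrt(27.7778 + 0.2216)
= 5.2914 m


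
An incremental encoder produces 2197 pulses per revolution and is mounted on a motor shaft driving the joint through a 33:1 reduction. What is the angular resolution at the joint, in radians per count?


counts per rev = 2197
effective counts at joint = 2197 * 33 = 72501
resolution = 2*pi / 72501
= 8.6663e-05 rad/count


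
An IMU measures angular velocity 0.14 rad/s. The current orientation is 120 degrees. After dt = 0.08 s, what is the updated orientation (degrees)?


delta_theta = w * dt = 0.14 * 0.08 = 0.0112 rad
= 0.6417 deg
theta_new = 120 + 0.6417 = 120.6417 deg


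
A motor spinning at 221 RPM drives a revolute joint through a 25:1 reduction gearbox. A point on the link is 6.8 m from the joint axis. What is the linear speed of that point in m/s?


omega_motor = 221 * 2*pi/60 = 23.1431 rad/s
omega_joint = omega_motor / 25 = 0.9257 rad/s
v = omega_joint * r = 0.9257 * 6.8
= 6.2949 m/s


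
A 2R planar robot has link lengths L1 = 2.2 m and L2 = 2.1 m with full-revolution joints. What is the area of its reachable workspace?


r_max = L1 + L2 = 4.3 m
r_min = |L1 - L2| = 0.1 m
Area = pi*(r_max^2 - r_min^2)
= pi*(18.49 - 0.01)
= pi * 18.48
= 58.0566 m^2


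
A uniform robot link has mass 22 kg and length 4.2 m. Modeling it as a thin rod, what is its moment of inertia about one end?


I = (1/3) * m * L^2
= (1/3) * 22 * 4.2^2
= 0.333333 * 22 * 17.64
= 129.36 kg*m^2


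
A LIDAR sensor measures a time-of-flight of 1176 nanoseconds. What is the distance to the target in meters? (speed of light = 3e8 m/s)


tof = 1176 ns = 1.176e-06 s
dist = c * tof / 2
= 3e8 * 1.176e-06 / 2
= 176.4 m


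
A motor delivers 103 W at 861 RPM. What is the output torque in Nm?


omega = 861 * 2*pi/60 = 90.1637 rad/s
tau = P / omega = 103 / 90.1637
= 1.1424 Nm


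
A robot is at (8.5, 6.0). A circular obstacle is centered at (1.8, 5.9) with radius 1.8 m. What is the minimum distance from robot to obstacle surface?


center_dist = sqrt((8.5-1.8)^2 + (6.0-5.9)^2)
= sqrt(44.89 + 0.01)
= 6.7007
min_dist = center_dist - radius = 6.7007 - 1.8 = 4.9007 m


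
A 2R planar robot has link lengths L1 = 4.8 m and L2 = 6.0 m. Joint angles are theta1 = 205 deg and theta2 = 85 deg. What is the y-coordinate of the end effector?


Convert angles to radians: theta1 = 3.5779, theta2 = 1.4835
y = L1*sin(theta1) + L2*sin(theta1+theta2)
y = -2.0286 + -5.6382
y = -7.6667


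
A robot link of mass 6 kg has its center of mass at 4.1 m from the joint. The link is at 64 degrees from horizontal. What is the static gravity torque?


tau = m*g*L*cos(angle)
= 6 * 9.81 * 4.1 * cos(64 deg)
= 6 * 9.81 * 4.1 * 0.4384
= 105.7904 Nm


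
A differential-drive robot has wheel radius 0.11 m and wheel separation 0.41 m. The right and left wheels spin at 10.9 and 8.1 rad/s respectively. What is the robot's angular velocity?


vR = r*wR = 0.11*10.9 = 1.199 m/s
vL = r*wL = 0.11*8.1 = 0.891 m/s
v = (vR+vL)/2 = 1.045 m/s
omega = (vR-vL)/L = 0.7512 rad/s
angular velocity = 0.7512 rad/s


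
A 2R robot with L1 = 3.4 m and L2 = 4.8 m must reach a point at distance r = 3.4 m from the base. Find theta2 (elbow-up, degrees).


cos(theta2) = (r^2 - L1^2 - L2^2) / (2*L1*L2)
cos(theta2) = (11.56 - 11.56 - 23.04) / 32.64
cos(theta2) = -0.705882
theta2 = 134.9009 degrees


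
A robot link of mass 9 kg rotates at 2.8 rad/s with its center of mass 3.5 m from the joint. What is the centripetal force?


F = m * omega^2 * r
= 9 * 2.8^2 * 3.5
= 9 * 7.84 * 3.5
= 246.96 N


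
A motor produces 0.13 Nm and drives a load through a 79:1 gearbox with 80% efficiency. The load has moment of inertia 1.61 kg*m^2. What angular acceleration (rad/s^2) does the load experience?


tau_out = tau_motor * N * eta
= 0.13 * 79 * 0.8 = 8.216 Nm
alpha = tau_out / I = 8.216 / 1.61
= 5.1031 rad/s^2


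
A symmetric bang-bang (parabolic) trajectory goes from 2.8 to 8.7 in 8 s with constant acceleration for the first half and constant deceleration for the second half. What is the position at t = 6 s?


Symmetric rest-to-rest: each phase covers (pf-p0)/2 in time T/2. 0.5*a*(T/2)^2 = (pf-p0)/2 => a = 4*(pf-p0)/T^2
a = 4*(8.7-2.8)/8^2 = 0.3687
t = 6 is in the deceleration phase (t > T/2).
p = pf - 0.5*a*(T-t)^2 = 8.7 - 0.5*0.3687*2^2
= 7.9625


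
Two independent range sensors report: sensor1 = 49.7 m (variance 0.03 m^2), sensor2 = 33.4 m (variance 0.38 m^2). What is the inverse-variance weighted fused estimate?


w1 = (1/var1) / (1/var1 + 1/var2)
   = 33.3333 / (33.3333 + 2.6316) = 0.9268
w2 = 1 - w1 = 0.0732
fused = w1*s1 + w2*s2 = 46.0634 + 2.4439
= 48.5073 m


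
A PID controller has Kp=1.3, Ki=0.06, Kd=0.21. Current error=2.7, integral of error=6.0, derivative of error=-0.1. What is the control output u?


u = Kp*e + Ki*int(e) + Kd*de/dt
= 1.3*2.7 + 0.06*6.0 + 0.21*(-0.1)
= 3.51 + 0.36 + -0.021
= 3.849


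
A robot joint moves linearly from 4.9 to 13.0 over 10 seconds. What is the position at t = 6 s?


s = t/T = 6/10 = 0.6
p(t) = p0 + (pf-p0)*s
= 4.9 + (13.0 - 4.9) * 0.6
= 9.76


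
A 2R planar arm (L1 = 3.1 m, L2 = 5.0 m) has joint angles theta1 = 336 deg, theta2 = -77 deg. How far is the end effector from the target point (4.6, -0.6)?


End effector via forward kinematics:
x = L1*cos(t1) + L2*cos(t1+t2) = 1.8779
y = L1*sin(t1) + L2*sin(t1+t2) = -6.169
Distance to target:
d = sqrt((4.6 - 1.8779)^2 + (-0.6 - -6.169)^2)
= sqrt(7.4096 + 31.014)
= 6.1987 m


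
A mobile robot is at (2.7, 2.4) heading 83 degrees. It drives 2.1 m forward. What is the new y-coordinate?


y_new = y0 + d*sin(theta)
= 2.4 + 2.1*sin(83)
= 2.4 + 2.0843
= 4.4843


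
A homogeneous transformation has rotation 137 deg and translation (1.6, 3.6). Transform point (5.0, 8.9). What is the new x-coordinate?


x' = cos(theta)*px - sin(theta)*py + tx
= -0.7314*5.0 - 0.682*8.9 + 1.6
= -8.1266


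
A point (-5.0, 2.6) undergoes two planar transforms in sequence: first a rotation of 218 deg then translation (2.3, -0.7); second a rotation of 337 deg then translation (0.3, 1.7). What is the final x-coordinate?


After transform 1:
x1 = cos(218)*-5.0 - sin(218)*2.6 + 2.3 = 7.8408
y1 = sin(218)*-5.0 + cos(218)*2.6 + -0.7 = 0.3295
After transform 2:
x2 = cos(337)*7.8408 - sin(337)*0.3295 + 0.3
= 7.6462


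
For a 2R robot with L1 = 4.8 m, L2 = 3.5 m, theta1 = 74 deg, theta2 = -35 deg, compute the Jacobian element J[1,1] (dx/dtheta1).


J[1,1] = -L1*sin(t1) - L2*sin(t1+t2)
= -4.8*sin(74) - 3.5*sin(39)
= -6.8167


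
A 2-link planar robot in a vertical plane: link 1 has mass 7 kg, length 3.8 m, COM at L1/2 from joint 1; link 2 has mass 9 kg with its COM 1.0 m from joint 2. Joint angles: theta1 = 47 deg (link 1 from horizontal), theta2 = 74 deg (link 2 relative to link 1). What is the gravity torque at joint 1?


Horizontal distance from joint 1 to link-1 COM:
  x_c1 = (L1/2)*cos(t1) = 1.9 * 0.682 = 1.2958 m
Horizontal distance from joint 1 to link-2 COM:
  x_c2 = L1*cos(t1) + Lc2*cos(t1+t2)
       = 3.8*0.682 + 1.0*-0.515 = 2.0766 m
tau1 = m1*g*x_c1 + m2*g*x_c2
     = 7*9.81*1.2958 + 9*9.81*2.0766
     = 88.9824 + 183.3391
     = 272.3215 Nm


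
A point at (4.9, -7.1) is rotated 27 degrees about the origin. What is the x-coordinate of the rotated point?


x' = x*cos(theta) - y*sin(theta)
cos(27 deg) = 0.891, sin(27 deg) = 0.454
x' = 4.9 * 0.891 - -7.1 * 0.454
= 4.3659 - -3.2233
= 7.5893
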